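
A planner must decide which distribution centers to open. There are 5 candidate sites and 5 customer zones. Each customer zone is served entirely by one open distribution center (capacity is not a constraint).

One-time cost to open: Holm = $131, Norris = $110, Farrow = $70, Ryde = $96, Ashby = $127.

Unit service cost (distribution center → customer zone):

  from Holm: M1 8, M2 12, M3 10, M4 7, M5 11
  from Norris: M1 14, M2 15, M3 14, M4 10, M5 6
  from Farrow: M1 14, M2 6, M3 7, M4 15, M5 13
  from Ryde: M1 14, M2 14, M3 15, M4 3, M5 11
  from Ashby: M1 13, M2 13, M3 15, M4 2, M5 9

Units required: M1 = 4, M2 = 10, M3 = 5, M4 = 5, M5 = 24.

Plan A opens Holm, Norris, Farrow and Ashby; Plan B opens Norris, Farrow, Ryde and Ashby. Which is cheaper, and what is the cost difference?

Plan A: {Holm, Norris, Farrow, Ashby}: M1→Holm 8·4=32, M2→Farrow 6·10=60, M3→Farrow 7·5=35, M4→Ashby 2·5=10, M5→Norris 6·24=144. Service 281; fixed 438; total 719.
Plan B: {Norris, Farrow, Ryde, Ashby}: M1→Ashby 13·4=52, M2→Farrow 6·10=60, M3→Farrow 7·5=35, M4→Ashby 2·5=10, M5→Norris 6·24=144. Service 301; fixed 403; total 704.
Difference: |719 − 704| = 15.

Plan B is cheaper by 15.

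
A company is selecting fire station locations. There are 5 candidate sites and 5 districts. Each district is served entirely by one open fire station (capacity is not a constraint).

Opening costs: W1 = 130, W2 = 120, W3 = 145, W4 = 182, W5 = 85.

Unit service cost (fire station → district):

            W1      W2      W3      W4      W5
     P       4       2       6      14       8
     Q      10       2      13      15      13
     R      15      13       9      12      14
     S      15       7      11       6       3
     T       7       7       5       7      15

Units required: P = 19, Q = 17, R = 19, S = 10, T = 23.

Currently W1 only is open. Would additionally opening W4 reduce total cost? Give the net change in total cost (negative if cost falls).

No — net change +35 (cost rises by 35).

Current service cost with {W1}: 842.
Adding W4: each district re-picks its cheapest; new service cost 695, saving 147.
Extra fixed cost: 182. Net change = 182 − 147 = 35.
(Totals: 972 → 1007.)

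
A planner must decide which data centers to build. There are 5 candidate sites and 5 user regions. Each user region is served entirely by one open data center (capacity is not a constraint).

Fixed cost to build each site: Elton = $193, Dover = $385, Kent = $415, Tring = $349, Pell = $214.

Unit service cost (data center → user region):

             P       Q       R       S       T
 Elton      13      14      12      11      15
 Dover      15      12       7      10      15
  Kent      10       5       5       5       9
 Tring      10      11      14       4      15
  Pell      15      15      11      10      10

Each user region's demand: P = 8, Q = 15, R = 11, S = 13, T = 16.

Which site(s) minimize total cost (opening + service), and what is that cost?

For any fixed open set, each user region goes to its cheapest open site; total = fixed + service.
{Kent}: P→Kent 10·8=80, Q→Kent 5·15=75, R→Kent 5·11=55, S→Kent 5·13=65, T→Kent 9·16=144. Service 419; fixed 415; total 834.
{Pell}: service 756 + fixed 214 = 970
{Elton}: service 829 + fixed 193 = 1022
{Elton, Dover, Kent, Tring, Pell}: P→Kent 10·8=80, Q→Kent 5·15=75, R→Kent 5·11=55, S→Tring 4·13=52, T→Kent 9·16=144. Service 406; fixed 1556; total 1962.
No other subset beats 834.

Open Kent only; minimum total cost 834.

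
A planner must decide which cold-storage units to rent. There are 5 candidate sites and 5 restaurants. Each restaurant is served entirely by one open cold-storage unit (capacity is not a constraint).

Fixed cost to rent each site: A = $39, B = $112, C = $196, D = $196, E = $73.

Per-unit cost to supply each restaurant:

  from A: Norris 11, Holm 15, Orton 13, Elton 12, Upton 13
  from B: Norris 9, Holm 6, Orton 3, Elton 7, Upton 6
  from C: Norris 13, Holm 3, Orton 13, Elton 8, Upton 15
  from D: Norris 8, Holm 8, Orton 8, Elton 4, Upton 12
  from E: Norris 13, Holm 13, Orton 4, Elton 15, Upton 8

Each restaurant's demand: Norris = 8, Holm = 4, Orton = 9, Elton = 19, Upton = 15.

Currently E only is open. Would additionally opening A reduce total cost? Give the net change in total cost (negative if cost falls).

Current service cost with {E}: 597.
Adding A: each restaurant re-picks its cheapest; new service cost 524, saving 73.
Extra fixed cost: 39. Net change = 39 − 73 = -34.
(Totals: 670 → 636.)

Yes — net change −34 (cost falls by 34).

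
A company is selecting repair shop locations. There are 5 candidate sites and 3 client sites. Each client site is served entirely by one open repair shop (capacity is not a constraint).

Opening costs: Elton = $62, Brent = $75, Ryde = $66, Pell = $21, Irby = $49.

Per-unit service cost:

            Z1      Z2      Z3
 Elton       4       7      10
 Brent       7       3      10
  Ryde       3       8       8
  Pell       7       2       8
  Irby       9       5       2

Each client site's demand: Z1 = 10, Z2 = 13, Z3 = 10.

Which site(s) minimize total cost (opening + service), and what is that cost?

Open Pell and Irby; minimum total cost 186.

For any fixed open set, each client site goes to its cheapest open site; total = fixed + service.
{Pell, Irby}: Z1→Pell 7·10=70, Z2→Pell 2·13=26, Z3→Irby 2·10=20. Service 116; fixed 70; total 186.
{Pell}: service 176 + fixed 21 = 197
{Ryde, Pell, Irby}: service 76 + fixed 136 = 212
{Elton, Brent, Ryde, Pell, Irby}: service 76 + fixed 273 = 349
No other subset beats 186.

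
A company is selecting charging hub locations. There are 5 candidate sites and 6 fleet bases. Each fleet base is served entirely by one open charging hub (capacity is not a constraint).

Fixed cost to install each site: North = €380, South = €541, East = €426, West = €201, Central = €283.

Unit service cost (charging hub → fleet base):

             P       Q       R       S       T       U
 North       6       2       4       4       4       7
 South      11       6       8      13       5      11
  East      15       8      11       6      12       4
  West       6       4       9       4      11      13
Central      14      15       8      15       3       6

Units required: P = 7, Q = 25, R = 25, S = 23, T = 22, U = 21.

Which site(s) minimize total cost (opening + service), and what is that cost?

Open North only; minimum total cost 899.

For any fixed open set, each fleet base goes to its cheapest open site; total = fixed + service.
{North}: P→North 6·7=42, Q→North 2·25=50, R→North 4·25=100, S→North 4·23=92, T→North 4·22=88, U→North 7·21=147. Service 519; fixed 380; total 899.
{North, West}: P→North 6·7=42, Q→North 2·25=50, R→North 4·25=100, S→North 4·23=92, T→North 4·22=88, U→North 7·21=147. Service 519; fixed 581; total 1100.
{West, Central}: P→West 6·7=42, Q→West 4·25=100, R→Central 8·25=200, S→West 4·23=92, T→Central 3·22=66, U→Central 6·21=126. Service 626; fixed 484; total 1110.
{North, South, East, West, Central}: P→North 6·7=42, Q→North 2·25=50, R→North 4·25=100, S→North 4·23=92, T→Central 3·22=66, U→East 4·21=84. Service 434; fixed 1831; total 2265.
No other subset beats 899.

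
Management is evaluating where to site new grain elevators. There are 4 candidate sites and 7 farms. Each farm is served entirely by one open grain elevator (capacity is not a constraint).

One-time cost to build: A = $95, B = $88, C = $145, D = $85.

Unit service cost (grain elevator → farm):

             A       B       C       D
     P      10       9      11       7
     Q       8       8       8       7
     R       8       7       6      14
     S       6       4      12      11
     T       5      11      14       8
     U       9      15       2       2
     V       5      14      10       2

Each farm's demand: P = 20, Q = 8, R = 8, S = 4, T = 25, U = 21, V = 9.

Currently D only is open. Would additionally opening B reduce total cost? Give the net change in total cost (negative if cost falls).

Current service cost with {D}: 612.
Adding B: each farm re-picks its cheapest; new service cost 528, saving 84.
Extra fixed cost: 88. Net change = 88 − 84 = 4.
(Totals: 697 → 701.)

No — net change +4 (cost rises by 4).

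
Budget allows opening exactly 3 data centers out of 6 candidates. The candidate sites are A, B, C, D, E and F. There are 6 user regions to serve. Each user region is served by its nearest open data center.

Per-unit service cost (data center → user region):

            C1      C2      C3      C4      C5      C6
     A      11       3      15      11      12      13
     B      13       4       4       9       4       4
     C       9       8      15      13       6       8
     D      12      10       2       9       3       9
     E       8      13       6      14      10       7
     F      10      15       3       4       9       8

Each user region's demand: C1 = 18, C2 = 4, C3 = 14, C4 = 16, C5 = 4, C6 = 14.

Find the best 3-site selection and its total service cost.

Choose B, E and F; total service cost 338.

With exactly 3 open, each user region uses its cheapest among the chosen.
{B, E, F}: C1→E 8·18=144, C2→B 4·4=16, C3→F 3·14=42, C4→F 4·16=64, C5→B 4·4=16, C6→B 4·14=56. Service cost 338.
{B, C, F}: service cost 356
{B, D, F}: service cost 356
Among all 20 size-3 choices, {B, E, F} is lowest.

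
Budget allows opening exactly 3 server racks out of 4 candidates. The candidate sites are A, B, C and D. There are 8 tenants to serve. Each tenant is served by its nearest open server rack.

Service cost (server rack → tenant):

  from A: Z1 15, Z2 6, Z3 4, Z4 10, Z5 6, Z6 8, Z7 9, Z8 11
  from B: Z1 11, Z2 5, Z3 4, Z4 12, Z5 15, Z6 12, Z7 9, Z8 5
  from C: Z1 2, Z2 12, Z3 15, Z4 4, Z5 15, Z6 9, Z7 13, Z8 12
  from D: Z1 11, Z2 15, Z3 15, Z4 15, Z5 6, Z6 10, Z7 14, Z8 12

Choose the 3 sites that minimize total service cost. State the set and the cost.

Choose A, B and C; total service cost 43.

With exactly 3 open, each tenant uses its cheapest among the chosen.
{A, B, C}: Z1→C 2, Z2→B 5, Z3→A 4, Z4→C 4, Z5→A 6, Z6→A 8, Z7→A 9, Z8→B 5. Service cost 43.
{B, C, D}: service cost 44
{A, C, D}: service cost 50
Among all 4 size-3 choices, {A, B, C} is lowest.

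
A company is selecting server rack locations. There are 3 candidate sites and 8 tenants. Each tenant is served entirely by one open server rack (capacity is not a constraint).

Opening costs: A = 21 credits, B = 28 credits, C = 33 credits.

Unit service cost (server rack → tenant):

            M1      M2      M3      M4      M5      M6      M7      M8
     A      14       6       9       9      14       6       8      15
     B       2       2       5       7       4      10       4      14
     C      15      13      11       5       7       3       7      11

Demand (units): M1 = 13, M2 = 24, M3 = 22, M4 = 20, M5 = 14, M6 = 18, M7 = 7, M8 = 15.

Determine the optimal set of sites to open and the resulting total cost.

For any fixed open set, each tenant goes to its cheapest open site; total = fixed + service.
{B, C}: M1→B 2·13=26, M2→B 2·24=48, M3→B 5·22=110, M4→C 5·20=100, M5→B 4·14=56, M6→C 3·18=54, M7→B 4·7=28, M8→C 11·15=165. Service 587; fixed 61; total 648.
{A, B, C}: service 587 + fixed 82 = 669
{A, B}: service 726 + fixed 49 = 775
{A}: service 1289 + fixed 21 = 1310
No other subset beats 648.

Open B and C; minimum total cost 648.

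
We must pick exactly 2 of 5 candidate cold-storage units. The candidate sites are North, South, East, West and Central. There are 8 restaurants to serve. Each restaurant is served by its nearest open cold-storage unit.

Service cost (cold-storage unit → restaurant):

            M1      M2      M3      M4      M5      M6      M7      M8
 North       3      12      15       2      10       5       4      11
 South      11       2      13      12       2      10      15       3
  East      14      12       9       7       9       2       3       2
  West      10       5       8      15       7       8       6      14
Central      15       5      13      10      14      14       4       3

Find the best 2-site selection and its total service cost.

With exactly 2 open, each restaurant uses its cheapest among the chosen.
{North, South}: M1→North 3, M2→South 2, M3→South 13, M4→North 2, M5→South 2, M6→North 5, M7→North 4, M8→South 3. Service cost 34.
{South, East}: service cost 38
{North, East}: service cost 42
Among all 10 size-2 choices, {North, South} is lowest.

Choose North and South; total service cost 34.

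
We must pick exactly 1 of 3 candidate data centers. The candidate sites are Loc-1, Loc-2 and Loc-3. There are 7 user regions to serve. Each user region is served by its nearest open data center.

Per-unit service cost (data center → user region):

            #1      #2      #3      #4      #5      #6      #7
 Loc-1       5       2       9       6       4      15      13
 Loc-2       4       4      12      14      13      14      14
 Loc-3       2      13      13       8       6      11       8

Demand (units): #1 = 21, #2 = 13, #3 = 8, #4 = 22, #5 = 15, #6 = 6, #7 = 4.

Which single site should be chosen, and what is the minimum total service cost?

Choose Loc-1 only; total service cost 537.

With exactly 1 open, each user region uses its cheapest among the chosen.
{Loc-1}: #1→Loc-1 5·21=105, #2→Loc-1 2·13=26, #3→Loc-1 9·8=72, #4→Loc-1 6·22=132, #5→Loc-1 4·15=60, #6→Loc-1 15·6=90, #7→Loc-1 13·4=52. Service cost 537.
{Loc-3}: service cost 679
{Loc-2}: service cost 875
Among all 3 size-1 choices, {Loc-1} is lowest.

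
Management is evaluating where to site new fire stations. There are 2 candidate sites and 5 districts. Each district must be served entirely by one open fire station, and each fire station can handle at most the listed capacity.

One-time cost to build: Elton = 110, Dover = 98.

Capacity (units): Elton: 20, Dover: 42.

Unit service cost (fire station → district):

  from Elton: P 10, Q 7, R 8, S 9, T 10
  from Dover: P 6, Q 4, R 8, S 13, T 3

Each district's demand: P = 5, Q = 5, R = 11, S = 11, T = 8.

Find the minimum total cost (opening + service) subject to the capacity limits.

Open {Dover}: P→Dover 6·5=30, Q→Dover 4·5=20, R→Dover 8·11=88, S→Dover 13·11=143, T→Dover 3·8=24.
Loads: Dover carries 40/42. Service 305; fixed 98; total 403.
Next best feasible plan costs 469.

Minimum total cost: 403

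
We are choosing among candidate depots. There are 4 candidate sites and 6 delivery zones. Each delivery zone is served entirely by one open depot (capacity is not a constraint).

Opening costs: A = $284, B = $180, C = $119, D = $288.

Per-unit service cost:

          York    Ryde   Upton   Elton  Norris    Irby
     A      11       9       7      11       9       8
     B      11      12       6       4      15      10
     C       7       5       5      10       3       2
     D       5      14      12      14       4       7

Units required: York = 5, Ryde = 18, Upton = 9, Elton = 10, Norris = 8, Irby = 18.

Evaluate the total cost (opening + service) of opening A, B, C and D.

Each delivery zone is assigned to its cheapest site among the open ones.
{A, B, C, D}: York→D 5·5=25, Ryde→C 5·18=90, Upton→C 5·9=45, Elton→B 4·10=40, Norris→C 3·8=24, Irby→C 2·18=36. Service 260; fixed 871; total 1131.

Total cost: 1131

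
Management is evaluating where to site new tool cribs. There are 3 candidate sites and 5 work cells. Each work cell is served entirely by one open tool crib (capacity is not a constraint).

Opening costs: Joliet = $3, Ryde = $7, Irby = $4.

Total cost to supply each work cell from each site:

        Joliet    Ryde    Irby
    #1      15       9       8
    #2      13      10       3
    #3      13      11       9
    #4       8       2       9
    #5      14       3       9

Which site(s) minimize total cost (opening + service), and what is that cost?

Open Ryde and Irby; minimum total cost 36.

For any fixed open set, each work cell goes to its cheapest open site; total = fixed + service.
{Ryde, Irby}: #1→Irby 8, #2→Irby 3, #3→Irby 9, #4→Ryde 2, #5→Ryde 3. Service 25; fixed 11; total 36.
{Joliet, Ryde, Irby}: service 25 + fixed 14 = 39
{Ryde}: #1→Ryde 9, #2→Ryde 10, #3→Ryde 11, #4→Ryde 2, #5→Ryde 3. Service 35; fixed 7; total 42.
{Joliet}: service 63 + fixed 3 = 66
No other subset beats 36.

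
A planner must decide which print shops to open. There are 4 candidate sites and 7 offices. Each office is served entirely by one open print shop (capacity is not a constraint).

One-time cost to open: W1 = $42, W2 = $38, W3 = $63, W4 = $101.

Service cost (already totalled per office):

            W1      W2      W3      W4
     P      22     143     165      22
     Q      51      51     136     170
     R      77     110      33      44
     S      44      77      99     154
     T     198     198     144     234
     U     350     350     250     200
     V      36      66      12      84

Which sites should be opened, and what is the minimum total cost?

For any fixed open set, each office goes to its cheapest open site; total = fixed + service.
{W1, W3}: P→W1 22, Q→W1 51, R→W3 33, S→W1 44, T→W3 144, U→W3 250, V→W3 12. Service 556; fixed 105; total 661.
{W1, W2, W3}: P→W1 22, Q→W1 51, R→W3 33, S→W1 44, T→W3 144, U→W3 250, V→W3 12. Service 556; fixed 143; total 699.
{W1, W3, W4}: P→W1 22, Q→W1 51, R→W3 33, S→W1 44, T→W3 144, U→W4 200, V→W3 12. Service 506; fixed 206; total 712.
{W1, W2, W3, W4}: P→W1 22, Q→W1 51, R→W3 33, S→W1 44, T→W3 144, U→W4 200, V→W3 12. Service 506; fixed 244; total 750.
No other subset beats 661.

Open W1 and W3; minimum total cost 661.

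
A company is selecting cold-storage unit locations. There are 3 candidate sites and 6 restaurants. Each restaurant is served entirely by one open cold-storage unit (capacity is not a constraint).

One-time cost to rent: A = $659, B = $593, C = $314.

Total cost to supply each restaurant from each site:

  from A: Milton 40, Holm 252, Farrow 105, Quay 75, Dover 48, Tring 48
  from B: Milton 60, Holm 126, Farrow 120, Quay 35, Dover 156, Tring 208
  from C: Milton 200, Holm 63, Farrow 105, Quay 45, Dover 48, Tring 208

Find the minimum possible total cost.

Minimum total cost: 983

For any fixed open set, each restaurant goes to its cheapest open site; total = fixed + service.
{C}: Milton→C 200, Holm→C 63, Farrow→C 105, Quay→C 45, Dover→C 48, Tring→C 208. Service 669; fixed 314; total 983.
{A}: service 568 + fixed 659 = 1227
{B}: Milton→B 60, Holm→B 126, Farrow→B 120, Quay→B 35, Dover→B 156, Tring→B 208. Service 705; fixed 593; total 1298.
{A, B, C}: Milton→A 40, Holm→C 63, Farrow→A 105, Quay→B 35, Dover→A 48, Tring→A 48. Service 339; fixed 1566; total 1905.
No other subset beats 983.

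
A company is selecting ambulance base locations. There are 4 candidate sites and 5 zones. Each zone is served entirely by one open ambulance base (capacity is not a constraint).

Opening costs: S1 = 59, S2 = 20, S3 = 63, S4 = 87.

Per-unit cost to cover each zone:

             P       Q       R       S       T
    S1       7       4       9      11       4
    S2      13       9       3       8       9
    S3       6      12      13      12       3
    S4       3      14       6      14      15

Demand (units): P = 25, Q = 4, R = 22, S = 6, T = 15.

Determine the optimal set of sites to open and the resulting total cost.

Open S2 and S3; minimum total cost 428.

For any fixed open set, each zone goes to its cheapest open site; total = fixed + service.
{S2, S3}: P→S3 6·25=150, Q→S2 9·4=36, R→S2 3·22=66, S→S2 8·6=48, T→S3 3·15=45. Service 345; fixed 83; total 428.
{S1, S2, S4}: service 265 + fixed 166 = 431
{S2, S3, S4}: P→S4 3·25=75, Q→S2 9·4=36, R→S2 3·22=66, S→S2 8·6=48, T→S3 3·15=45. Service 270; fixed 170; total 440.
{S1, S2, S3, S4}: P→S4 3·25=75, Q→S1 4·4=16, R→S2 3·22=66, S→S2 8·6=48, T→S3 3·15=45. Service 250; fixed 229; total 479.
No other subset beats 428.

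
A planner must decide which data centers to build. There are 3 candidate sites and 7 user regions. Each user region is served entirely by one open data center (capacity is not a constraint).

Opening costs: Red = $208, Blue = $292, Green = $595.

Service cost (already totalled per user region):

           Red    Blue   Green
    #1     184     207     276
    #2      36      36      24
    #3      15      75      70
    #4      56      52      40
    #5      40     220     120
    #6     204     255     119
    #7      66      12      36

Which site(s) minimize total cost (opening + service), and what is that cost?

Open Red only; minimum total cost 809.

For any fixed open set, each user region goes to its cheapest open site; total = fixed + service.
{Red}: #1→Red 184, #2→Red 36, #3→Red 15, #4→Red 56, #5→Red 40, #6→Red 204, #7→Red 66. Service 601; fixed 208; total 809.
{Red, Blue}: #1→Red 184, #2→Red 36, #3→Red 15, #4→Blue 52, #5→Red 40, #6→Red 204, #7→Blue 12. Service 543; fixed 500; total 1043.
{Blue}: service 857 + fixed 292 = 1149
{Red, Blue, Green}: #1→Red 184, #2→Green 24, #3→Red 15, #4→Green 40, #5→Red 40, #6→Green 119, #7→Blue 12. Service 434; fixed 1095; total 1529.
No other subset beats 809.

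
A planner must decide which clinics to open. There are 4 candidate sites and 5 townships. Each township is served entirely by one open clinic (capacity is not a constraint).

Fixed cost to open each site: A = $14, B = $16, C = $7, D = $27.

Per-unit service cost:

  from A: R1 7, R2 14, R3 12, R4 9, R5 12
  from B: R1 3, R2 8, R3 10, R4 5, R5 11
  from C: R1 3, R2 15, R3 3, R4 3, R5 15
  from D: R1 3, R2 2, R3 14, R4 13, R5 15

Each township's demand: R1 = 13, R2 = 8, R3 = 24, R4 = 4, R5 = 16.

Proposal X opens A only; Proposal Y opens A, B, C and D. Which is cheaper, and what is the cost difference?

Proposal Y is cheaper by 354.

Proposal X: {A}: R1→A 7·13=91, R2→A 14·8=112, R3→A 12·24=288, R4→A 9·4=36, R5→A 12·16=192. Service 719; fixed 14; total 733.
Proposal Y: {A, B, C, D}: R1→B 3·13=39, R2→D 2·8=16, R3→C 3·24=72, R4→C 3·4=12, R5→B 11·16=176. Service 315; fixed 64; total 379.
Difference: |733 − 379| = 354.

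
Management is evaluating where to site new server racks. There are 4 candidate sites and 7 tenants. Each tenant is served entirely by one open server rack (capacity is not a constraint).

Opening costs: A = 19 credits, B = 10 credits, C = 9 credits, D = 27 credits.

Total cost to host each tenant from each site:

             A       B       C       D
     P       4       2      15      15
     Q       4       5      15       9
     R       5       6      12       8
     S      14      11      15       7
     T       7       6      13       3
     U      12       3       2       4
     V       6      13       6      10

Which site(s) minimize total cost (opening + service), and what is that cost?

For any fixed open set, each tenant goes to its cheapest open site; total = fixed + service.
{B}: P→B 2, Q→B 5, R→B 6, S→B 11, T→B 6, U→B 3, V→B 13. Service 46; fixed 10; total 56.
{B, C}: P→B 2, Q→B 5, R→B 6, S→B 11, T→B 6, U→C 2, V→C 6. Service 38; fixed 19; total 57.
{A, B}: service 37 + fixed 29 = 66
{A, B, C, D}: service 29 + fixed 65 = 94
No other subset beats 56.

Open B only; minimum total cost 56.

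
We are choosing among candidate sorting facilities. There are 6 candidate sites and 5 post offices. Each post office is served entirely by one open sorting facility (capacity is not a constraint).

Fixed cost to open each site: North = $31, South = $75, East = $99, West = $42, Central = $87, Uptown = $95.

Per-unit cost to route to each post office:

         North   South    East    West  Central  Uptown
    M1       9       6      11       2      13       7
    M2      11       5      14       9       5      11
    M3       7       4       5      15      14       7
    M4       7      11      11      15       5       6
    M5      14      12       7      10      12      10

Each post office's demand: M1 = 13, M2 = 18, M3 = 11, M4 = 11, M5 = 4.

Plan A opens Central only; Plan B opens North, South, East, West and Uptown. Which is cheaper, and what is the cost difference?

Plan B is cheaper by 7.

Plan A: {Central}: M1→Central 13·13=169, M2→Central 5·18=90, M3→Central 14·11=154, M4→Central 5·11=55, M5→Central 12·4=48. Service 516; fixed 87; total 603.
Plan B: {North, South, East, West, Uptown}: M1→West 2·13=26, M2→South 5·18=90, M3→South 4·11=44, M4→Uptown 6·11=66, M5→East 7·4=28. Service 254; fixed 342; total 596.
Difference: |603 − 596| = 7.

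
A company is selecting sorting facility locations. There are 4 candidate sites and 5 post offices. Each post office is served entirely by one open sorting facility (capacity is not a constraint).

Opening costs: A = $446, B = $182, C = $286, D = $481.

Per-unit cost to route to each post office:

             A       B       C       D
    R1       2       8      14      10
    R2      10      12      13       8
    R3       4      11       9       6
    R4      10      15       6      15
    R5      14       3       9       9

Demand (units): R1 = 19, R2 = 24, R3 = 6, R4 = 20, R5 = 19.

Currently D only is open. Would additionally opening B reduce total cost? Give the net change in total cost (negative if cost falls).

Current service cost with {D}: 889.
Adding B: each post office re-picks its cheapest; new service cost 737, saving 152.
Extra fixed cost: 182. Net change = 182 − 152 = 30.
(Totals: 1370 → 1400.)

No — net change +30 (cost rises by 30).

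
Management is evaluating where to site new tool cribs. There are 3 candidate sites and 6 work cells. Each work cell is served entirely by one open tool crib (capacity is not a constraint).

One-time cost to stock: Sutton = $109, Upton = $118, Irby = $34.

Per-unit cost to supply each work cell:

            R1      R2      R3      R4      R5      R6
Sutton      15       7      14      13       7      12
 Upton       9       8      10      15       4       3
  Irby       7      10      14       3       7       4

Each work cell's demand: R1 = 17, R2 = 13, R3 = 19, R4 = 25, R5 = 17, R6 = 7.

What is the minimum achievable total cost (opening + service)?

For any fixed open set, each work cell goes to its cheapest open site; total = fixed + service.
{Upton, Irby}: R1→Irby 7·17=119, R2→Upton 8·13=104, R3→Upton 10·19=190, R4→Irby 3·25=75, R5→Upton 4·17=68, R6→Upton 3·7=21. Service 577; fixed 152; total 729.
{Irby}: R1→Irby 7·17=119, R2→Irby 10·13=130, R3→Irby 14·19=266, R4→Irby 3·25=75, R5→Irby 7·17=119, R6→Irby 4·7=28. Service 737; fixed 34; total 771.
{Sutton, Upton, Irby}: R1→Irby 7·17=119, R2→Sutton 7·13=91, R3→Upton 10·19=190, R4→Irby 3·25=75, R5→Upton 4·17=68, R6→Upton 3·7=21. Service 564; fixed 261; total 825.
(All 7 nonempty subsets were checked; Upton and Irby is lowest.)

Minimum total cost: 729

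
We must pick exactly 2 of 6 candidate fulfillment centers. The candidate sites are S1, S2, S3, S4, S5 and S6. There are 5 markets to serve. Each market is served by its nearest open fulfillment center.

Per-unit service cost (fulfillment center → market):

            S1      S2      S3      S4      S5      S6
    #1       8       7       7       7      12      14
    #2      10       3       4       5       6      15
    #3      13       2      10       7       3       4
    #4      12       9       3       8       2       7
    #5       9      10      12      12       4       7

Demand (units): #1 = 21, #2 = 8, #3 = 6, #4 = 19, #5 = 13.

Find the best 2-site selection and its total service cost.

Choose S2 and S5; total service cost 273.

With exactly 2 open, each market uses its cheapest among the chosen.
{S2, S5}: #1→S2 7·21=147, #2→S2 3·8=24, #3→S2 2·6=12, #4→S5 2·19=38, #5→S5 4·13=52. Service cost 273.
{S3, S5}: service cost 287
{S4, S5}: service cost 295
Among all 15 size-2 choices, {S2, S5} is lowest.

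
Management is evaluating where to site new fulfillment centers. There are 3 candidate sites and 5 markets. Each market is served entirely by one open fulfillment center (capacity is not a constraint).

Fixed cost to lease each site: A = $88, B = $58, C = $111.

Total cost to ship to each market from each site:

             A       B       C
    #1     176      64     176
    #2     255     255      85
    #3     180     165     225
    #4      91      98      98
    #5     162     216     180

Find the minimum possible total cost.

Minimum total cost: 761

For any fixed open set, each market goes to its cheapest open site; total = fixed + service.
{B, C}: #1→B 64, #2→C 85, #3→B 165, #4→B 98, #5→C 180. Service 592; fixed 169; total 761.
{A, B, C}: service 567 + fixed 257 = 824
{B}: #1→B 64, #2→B 255, #3→B 165, #4→B 98, #5→B 216. Service 798; fixed 58; total 856.
No other subset beats 761.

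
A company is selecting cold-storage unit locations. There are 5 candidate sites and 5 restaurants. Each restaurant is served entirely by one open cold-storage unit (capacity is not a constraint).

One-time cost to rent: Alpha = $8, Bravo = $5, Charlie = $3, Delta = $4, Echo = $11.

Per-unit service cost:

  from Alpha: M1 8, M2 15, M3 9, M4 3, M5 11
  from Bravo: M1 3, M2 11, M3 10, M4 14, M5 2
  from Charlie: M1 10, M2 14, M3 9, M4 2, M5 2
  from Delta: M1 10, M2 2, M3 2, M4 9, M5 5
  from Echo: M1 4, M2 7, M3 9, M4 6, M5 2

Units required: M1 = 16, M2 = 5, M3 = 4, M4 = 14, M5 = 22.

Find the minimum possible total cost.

Minimum total cost: 150

For any fixed open set, each restaurant goes to its cheapest open site; total = fixed + service.
{Bravo, Charlie, Delta}: M1→Bravo 3·16=48, M2→Delta 2·5=10, M3→Delta 2·4=8, M4→Charlie 2·14=28, M5→Bravo 2·22=44. Service 138; fixed 12; total 150.
{Alpha, Bravo, Charlie, Delta}: M1→Bravo 3·16=48, M2→Delta 2·5=10, M3→Delta 2·4=8, M4→Charlie 2·14=28, M5→Bravo 2·22=44. Service 138; fixed 20; total 158.
{Bravo, Charlie, Delta, Echo}: service 138 + fixed 23 = 161
{Alpha, Bravo, Charlie, Delta, Echo}: service 138 + fixed 31 = 169
No other subset beats 150.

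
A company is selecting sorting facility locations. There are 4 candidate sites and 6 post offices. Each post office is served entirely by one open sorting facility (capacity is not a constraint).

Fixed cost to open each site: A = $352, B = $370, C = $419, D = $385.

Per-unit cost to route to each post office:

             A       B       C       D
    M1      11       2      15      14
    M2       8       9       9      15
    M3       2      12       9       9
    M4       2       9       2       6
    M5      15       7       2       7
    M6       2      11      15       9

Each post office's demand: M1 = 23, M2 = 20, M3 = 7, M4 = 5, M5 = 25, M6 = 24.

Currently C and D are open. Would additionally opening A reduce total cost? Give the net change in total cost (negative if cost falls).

Current service cost with {C, D}: 841.
Adding A: each post office re-picks its cheapest; new service cost 535, saving 306.
Extra fixed cost: 352. Net change = 352 − 306 = 46.
(Totals: 1645 → 1691.)

No — net change +46 (cost rises by 46).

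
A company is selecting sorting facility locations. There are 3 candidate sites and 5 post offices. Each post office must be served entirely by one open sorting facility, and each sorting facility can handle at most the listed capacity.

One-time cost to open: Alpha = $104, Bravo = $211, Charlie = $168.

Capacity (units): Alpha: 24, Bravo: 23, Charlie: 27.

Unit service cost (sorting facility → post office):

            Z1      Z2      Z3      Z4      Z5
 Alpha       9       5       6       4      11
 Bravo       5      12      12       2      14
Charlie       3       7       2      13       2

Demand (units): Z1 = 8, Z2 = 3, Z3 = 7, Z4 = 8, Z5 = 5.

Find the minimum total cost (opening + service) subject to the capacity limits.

Minimum total cost: 367

Open {Alpha, Charlie}: Z1→Charlie 3·8=24, Z2→Alpha 5·3=15, Z3→Charlie 2·7=14, Z4→Alpha 4·8=32, Z5→Charlie 2·5=10.
Loads: Alpha carries 11/24, Charlie carries 20/27. Service 95; fixed 272; total 367.
Next best feasible plan costs 373.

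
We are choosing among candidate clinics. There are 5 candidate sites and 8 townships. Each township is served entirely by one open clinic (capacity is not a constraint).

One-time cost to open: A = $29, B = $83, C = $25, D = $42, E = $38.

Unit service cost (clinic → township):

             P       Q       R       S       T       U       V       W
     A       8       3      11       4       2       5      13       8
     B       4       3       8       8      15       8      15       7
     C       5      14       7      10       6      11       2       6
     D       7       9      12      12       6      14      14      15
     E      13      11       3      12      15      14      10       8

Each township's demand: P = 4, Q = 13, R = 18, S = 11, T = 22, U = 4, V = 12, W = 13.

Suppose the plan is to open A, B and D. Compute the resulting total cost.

Total cost: 708

Each township is assigned to its cheapest site among the open ones.
{A, B, D}: P→B 4·4=16, Q→A 3·13=39, R→B 8·18=144, S→A 4·11=44, T→A 2·22=44, U→A 5·4=20, V→A 13·12=156, W→B 7·13=91. Service 554; fixed 154; total 708.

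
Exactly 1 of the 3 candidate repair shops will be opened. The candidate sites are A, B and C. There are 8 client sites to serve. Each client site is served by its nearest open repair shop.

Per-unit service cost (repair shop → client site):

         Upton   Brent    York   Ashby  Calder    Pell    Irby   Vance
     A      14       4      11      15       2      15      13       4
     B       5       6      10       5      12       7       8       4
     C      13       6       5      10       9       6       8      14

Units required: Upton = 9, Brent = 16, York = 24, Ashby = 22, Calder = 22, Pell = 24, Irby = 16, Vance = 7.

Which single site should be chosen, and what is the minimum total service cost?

Choose B only; total service cost 1079.

With exactly 1 open, each client site uses its cheapest among the chosen.
{B}: Upton→B 5·9=45, Brent→B 6·16=96, York→B 10·24=240, Ashby→B 5·22=110, Calder→B 12·22=264, Pell→B 7·24=168, Irby→B 8·16=128, Vance→B 4·7=28. Service cost 1079.
{C}: service cost 1121
{A}: service cost 1424
Among all 3 size-1 choices, {B} is lowest.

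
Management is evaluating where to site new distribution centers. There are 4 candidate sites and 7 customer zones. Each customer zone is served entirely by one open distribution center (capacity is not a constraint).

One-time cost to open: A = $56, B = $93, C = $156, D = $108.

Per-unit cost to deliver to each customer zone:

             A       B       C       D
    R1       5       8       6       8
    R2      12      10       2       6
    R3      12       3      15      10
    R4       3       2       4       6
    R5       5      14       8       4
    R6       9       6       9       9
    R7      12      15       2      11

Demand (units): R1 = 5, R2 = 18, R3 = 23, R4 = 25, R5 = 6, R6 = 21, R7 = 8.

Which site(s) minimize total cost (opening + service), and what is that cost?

Open B and C; minimum total cost 624.

For any fixed open set, each customer zone goes to its cheapest open site; total = fixed + service.
{B, C}: R1→C 6·5=30, R2→C 2·18=36, R3→B 3·23=69, R4→B 2·25=50, R5→C 8·6=48, R6→B 6·21=126, R7→C 2·8=16. Service 375; fixed 249; total 624.
{A, B, C}: service 352 + fixed 305 = 657
{B, D}: service 505 + fixed 201 = 706
{A, B, C, D}: R1→A 5·5=25, R2→C 2·18=36, R3→B 3·23=69, R4→B 2·25=50, R5→D 4·6=24, R6→B 6·21=126, R7→C 2·8=16. Service 346; fixed 413; total 759.
No other subset beats 624.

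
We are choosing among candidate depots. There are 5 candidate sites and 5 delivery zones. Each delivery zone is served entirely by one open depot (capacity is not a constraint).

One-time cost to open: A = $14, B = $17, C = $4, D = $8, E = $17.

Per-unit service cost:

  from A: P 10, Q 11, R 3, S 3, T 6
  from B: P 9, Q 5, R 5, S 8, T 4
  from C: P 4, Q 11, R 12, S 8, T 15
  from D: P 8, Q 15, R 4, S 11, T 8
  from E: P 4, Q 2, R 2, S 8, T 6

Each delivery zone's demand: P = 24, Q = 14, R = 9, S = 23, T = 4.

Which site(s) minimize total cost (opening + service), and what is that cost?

For any fixed open set, each delivery zone goes to its cheapest open site; total = fixed + service.
{A, E}: P→E 4·24=96, Q→E 2·14=28, R→E 2·9=18, S→A 3·23=69, T→A 6·4=24. Service 235; fixed 31; total 266.
{A, C, E}: service 235 + fixed 35 = 270
{A, D, E}: service 235 + fixed 39 = 274
{A, B, C, D, E}: service 227 + fixed 60 = 287
No other subset beats 266.

Open A and E; minimum total cost 266.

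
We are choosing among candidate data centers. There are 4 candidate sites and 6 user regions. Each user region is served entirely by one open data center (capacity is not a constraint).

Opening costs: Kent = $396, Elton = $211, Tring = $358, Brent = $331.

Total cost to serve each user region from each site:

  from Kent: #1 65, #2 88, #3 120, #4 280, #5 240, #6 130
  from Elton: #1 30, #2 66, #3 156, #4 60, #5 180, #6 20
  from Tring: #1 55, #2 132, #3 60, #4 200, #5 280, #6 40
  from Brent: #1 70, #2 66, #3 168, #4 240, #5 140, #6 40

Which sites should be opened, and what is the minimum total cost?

For any fixed open set, each user region goes to its cheapest open site; total = fixed + service.
{Elton}: #1→Elton 30, #2→Elton 66, #3→Elton 156, #4→Elton 60, #5→Elton 180, #6→Elton 20. Service 512; fixed 211; total 723.
{Elton, Tring}: service 416 + fixed 569 = 985
{Elton, Brent}: service 472 + fixed 542 = 1014
{Kent, Elton, Tring, Brent}: service 376 + fixed 1296 = 1672
No other subset beats 723.

Open Elton only; minimum total cost 723.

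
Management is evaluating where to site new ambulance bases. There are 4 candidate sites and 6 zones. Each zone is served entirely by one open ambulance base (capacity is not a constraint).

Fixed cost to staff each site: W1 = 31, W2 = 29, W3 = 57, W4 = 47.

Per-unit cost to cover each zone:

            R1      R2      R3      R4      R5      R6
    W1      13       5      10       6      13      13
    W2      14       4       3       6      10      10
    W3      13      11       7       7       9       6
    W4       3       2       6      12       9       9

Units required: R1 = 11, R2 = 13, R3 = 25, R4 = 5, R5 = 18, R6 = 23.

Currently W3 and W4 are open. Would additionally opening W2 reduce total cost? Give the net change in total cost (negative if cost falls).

Yes — net change −51 (cost falls by 51).

Current service cost with {W3, W4}: 544.
Adding W2: each zone re-picks its cheapest; new service cost 464, saving 80.
Extra fixed cost: 29. Net change = 29 − 80 = -51.
(Totals: 648 → 597.)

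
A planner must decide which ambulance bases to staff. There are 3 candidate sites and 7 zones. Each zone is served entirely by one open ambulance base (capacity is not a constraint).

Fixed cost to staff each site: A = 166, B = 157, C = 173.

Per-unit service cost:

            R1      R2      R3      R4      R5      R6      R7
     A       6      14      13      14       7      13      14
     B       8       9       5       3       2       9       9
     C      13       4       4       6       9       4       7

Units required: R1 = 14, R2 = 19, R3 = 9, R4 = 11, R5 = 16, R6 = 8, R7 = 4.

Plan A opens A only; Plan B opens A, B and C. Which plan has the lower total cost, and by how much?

Plan A: {A}: R1→A 6·14=84, R2→A 14·19=266, R3→A 13·9=117, R4→A 14·11=154, R5→A 7·16=112, R6→A 13·8=104, R7→A 14·4=56. Service 893; fixed 166; total 1059.
Plan B: {A, B, C}: R1→A 6·14=84, R2→C 4·19=76, R3→C 4·9=36, R4→B 3·11=33, R5→B 2·16=32, R6→C 4·8=32, R7→C 7·4=28. Service 321; fixed 496; total 817.
Difference: |1059 − 817| = 242.

Plan B is cheaper by 242.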